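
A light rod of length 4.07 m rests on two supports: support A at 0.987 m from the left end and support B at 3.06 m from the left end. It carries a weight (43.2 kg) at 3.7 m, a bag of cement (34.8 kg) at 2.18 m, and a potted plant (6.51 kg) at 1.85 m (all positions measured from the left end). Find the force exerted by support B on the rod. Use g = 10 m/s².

Take moments about support A.
Weight: 43.2 × 10 = 432 N down at 3.7 m → arm 2.713 m, τ = 432 × 2.713 = 1172 N·m clockwise.
Bag of cement: 34.8 × 10 = 348 N down at 2.18 m → arm 1.193 m, τ = 348 × 1.193 = 415.2 N·m clockwise.
Potted plant: 6.51 × 10 = 65.1 N down at 1.85 m → arm 0.863 m, τ = 65.1 × 0.863 = 56.18 N·m clockwise.
Net load moment about support A = 1643 N·m clockwise.
Reaction R at support B is upward at 3.06 m, arm 2.073 m → moment R × 2.073 counterclockwise.
For rotational equilibrium, R × 2.073 = 1643, so R = 793 N.

R_B ≈ 793 N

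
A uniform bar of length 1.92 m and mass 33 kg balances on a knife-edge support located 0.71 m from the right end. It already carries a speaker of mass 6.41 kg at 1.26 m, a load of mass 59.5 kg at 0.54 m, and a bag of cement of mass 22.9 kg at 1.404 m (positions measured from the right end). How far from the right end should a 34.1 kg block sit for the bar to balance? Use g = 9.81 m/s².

x ≈ 0.195 m from the right end

Choose the knife-edge support (at 0.71 m from the right end) as the axis so the support reaction has zero arm there.
Beam weight: 33 × 9.81 = 323.7 N down at 0.96 m → arm 0.25 m, τ = 323.7 × 0.25 = 80.92 N·m counterclockwise.
Speaker: 6.41 × 9.81 = 62.88 N down at 1.26 m → arm 0.55 m, τ = 62.88 × 0.55 = 34.58 N·m counterclockwise.
Load: 59.5 × 9.81 = 583.7 N down at 0.54 m → arm 0.17 m, τ = 583.7 × 0.17 = 99.23 N·m clockwise.
Bag of cement: 22.9 × 9.81 = 224.6 N down at 1.404 m → arm 0.694 m, τ = 224.6 × 0.694 = 155.9 N·m counterclockwise.
Net moment of existing loads = 172.2 N·m counterclockwise.
The block weighs 34.1 × 9.81 = 334.5 N and must supply an equal clockwise moment, so its lever arm about the knife-edge support is 172.2 / 334.5 = 0.515 m.
That puts it at 0.71 − 0.515 = 0.195 m from the right end.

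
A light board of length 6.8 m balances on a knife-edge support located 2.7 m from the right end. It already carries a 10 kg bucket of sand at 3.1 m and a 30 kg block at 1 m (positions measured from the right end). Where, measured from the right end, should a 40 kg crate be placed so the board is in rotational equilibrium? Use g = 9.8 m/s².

Taking torques about the knife-edge support (at 2.7 m from the right end):
Bucket of sand: 10 × 9.8 = 98 N down at 3.1 m → arm 0.4 m, τ = 98 × 0.4 = 39.2 N·m counterclockwise.
Block: 30 × 9.8 = 294 N down at 1 m → arm 1.7 m, τ = 294 × 1.7 = 499.8 N·m clockwise.
Net moment of existing loads = 460.6 N·m clockwise.
The crate weighs 40 × 9.8 = 392 N and must supply an equal counterclockwise moment, so its lever arm about the knife-edge support is 460.6 / 392 = 1.18 m.
That puts it at 2.7 + 1.18 = 3.88 m from the right end.

x ≈ 3.88 m from the right end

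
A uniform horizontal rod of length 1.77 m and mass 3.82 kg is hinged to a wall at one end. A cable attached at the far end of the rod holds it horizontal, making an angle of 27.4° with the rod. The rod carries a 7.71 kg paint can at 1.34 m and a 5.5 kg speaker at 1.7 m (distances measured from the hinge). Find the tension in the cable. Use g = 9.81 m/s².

T ≈ 278 N

Choose the hinge as the axis so the unknown hinge reaction has zero arm there.
Beam weight: 3.82 × 9.81 = 37.47 N down at 0.885 m → arm 0.885 m, τ = 37.47 × 0.885 = 33.16 N·m clockwise.
Paint can: 7.71 × 9.81 = 75.64 N down at 1.34 m → arm 1.34 m, τ = 75.64 × 1.34 = 101.4 N·m clockwise.
Speaker: 5.5 × 9.81 = 53.96 N down at 1.7 m → arm 1.7 m, τ = 53.96 × 1.7 = 91.73 N·m clockwise.
Total clockwise load moment = 226.3 N·m.
The cable tension T acts at 1.77 m; only its component perpendicular to the rod, T sinθ, produces torque. sin 27.4° = 0.4602.
For rotational equilibrium, T × 1.77 × 0.4602 = 226.3, so T = 226.3 / 0.8146 = 278 N.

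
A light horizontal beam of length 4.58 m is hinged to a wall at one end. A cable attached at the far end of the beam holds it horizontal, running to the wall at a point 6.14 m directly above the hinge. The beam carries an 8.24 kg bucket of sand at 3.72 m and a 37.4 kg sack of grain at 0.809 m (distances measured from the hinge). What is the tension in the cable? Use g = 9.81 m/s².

Choose the hinge as the axis so the unknown hinge reaction has zero arm there.
Bucket of sand: 8.24 × 9.81 = 80.83 N down at 3.72 m → arm 3.72 m, τ = 80.83 × 3.72 = 300.7 N·m clockwise.
Sack of grain: 37.4 × 9.81 = 366.9 N down at 0.809 m → arm 0.809 m, τ = 366.9 × 0.809 = 296.8 N·m clockwise.
Total clockwise load moment = 597.5 N·m.
The cable tension T acts at 4.58 m; only its component perpendicular to the beam, T sinθ, produces torque. sinθ = h/√(h²+d²) = 6.14/√(6.14²+4.58²) = 0.8016.
Balancing moments: T × 4.58 × 0.8016 = 597.5, giving T = 597.5 / 3.671 = 163 N.

T ≈ 163 N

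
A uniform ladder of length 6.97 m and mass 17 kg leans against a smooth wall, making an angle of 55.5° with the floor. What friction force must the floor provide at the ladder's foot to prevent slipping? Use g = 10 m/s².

f ≈ 58.4 N

Taking torques about the foot of the ladder:
Ladder weight 17×10 = 170 N acts at 3.485 m along the ladder; its horizontal arm is 3.485·cos55.5° = 1.974 m → τ = 335.6 N·m clockwise.
Wall normal N acts horizontally at the top; its moment arm is the height L sinθ = 6.97·sin55.5° = 5.744 m, counterclockwise.
Setting net torque to zero: N × 5.744 = 335.6 → N = 58.4 N.
ΣFx = 0: friction at the foot balances the wall's push, so f = N_wall = 58.4 N.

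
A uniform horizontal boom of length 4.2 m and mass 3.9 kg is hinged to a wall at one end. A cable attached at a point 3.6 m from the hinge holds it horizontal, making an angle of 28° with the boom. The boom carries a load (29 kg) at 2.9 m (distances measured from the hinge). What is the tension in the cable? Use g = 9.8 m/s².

T ≈ 535 N

Taking torques about the hinge:
Beam weight: 3.9 × 9.8 = 38.22 N down at 2.1 m → arm 2.1 m, τ = 38.22 × 2.1 = 80.26 N·m clockwise.
Load: 29 × 9.8 = 284.2 N down at 2.9 m → arm 2.9 m, τ = 284.2 × 2.9 = 824.2 N·m clockwise.
Total clockwise load moment = 904.5 N·m.
The cable tension T acts at 3.6 m; only its component perpendicular to the boom, T sinθ, produces torque. sin 28° = 0.4695.
For rotational equilibrium, T × 3.6 × 0.4695 = 904.5, so T = 904.5 / 1.69 = 535 N.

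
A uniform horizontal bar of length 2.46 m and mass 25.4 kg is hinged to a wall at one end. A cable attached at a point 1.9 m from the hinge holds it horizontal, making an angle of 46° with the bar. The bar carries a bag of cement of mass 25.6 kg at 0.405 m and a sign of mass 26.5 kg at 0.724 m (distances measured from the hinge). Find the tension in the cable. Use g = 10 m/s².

T ≈ 445 N

Take moments about the hinge.
Beam weight: 25.4 × 10 = 254 N down at 1.23 m → arm 1.23 m, τ = 254 × 1.23 = 312.4 N·m clockwise.
Bag of cement: 25.6 × 10 = 256 N down at 0.405 m → arm 0.405 m, τ = 256 × 0.405 = 103.7 N·m clockwise.
Sign: 26.5 × 10 = 265 N down at 0.724 m → arm 0.724 m, τ = 265 × 0.724 = 191.9 N·m clockwise.
Total clockwise load moment = 608 N·m.
The cable tension T acts at 1.9 m; only its component perpendicular to the bar, T sinθ, produces torque. sin 46° = 0.7193.
Setting net torque to zero: T × 1.9 × 0.7193 = 608 → T = 608 / 1.367 = 445 N.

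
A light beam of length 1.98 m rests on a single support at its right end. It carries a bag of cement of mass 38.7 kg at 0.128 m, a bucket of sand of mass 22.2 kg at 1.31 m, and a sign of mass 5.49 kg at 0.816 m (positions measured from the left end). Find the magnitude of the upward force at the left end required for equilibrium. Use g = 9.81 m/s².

F ≈ 460 N

Sum moments about the right end (the unknown pivot reaction has zero arm there).
Bag of cement: 38.7 × 9.81 = 379.6 N down at 0.128 m → arm 1.852 m, τ = 379.6 × 1.852 = 703 N·m counterclockwise.
Bucket of sand: 22.2 × 9.81 = 217.8 N down at 1.31 m → arm 0.67 m, τ = 217.8 × 0.67 = 145.9 N·m counterclockwise.
Sign: 5.49 × 9.81 = 53.86 N down at 0.816 m → arm 1.164 m, τ = 53.86 × 1.164 = 62.69 N·m counterclockwise.
Net moment of the loads = 911.6 N·m counterclockwise.
The upward force F acts at the left end, arm 1.98 m, giving F × 1.98 clockwise.
For rotational equilibrium, F × 1.98 = 911.6, so F = 911.6 / 1.98 = 460 N.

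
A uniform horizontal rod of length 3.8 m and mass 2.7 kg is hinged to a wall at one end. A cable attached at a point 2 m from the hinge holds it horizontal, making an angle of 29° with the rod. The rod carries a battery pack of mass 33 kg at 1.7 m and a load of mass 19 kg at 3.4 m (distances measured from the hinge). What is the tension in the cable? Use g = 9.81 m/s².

T ≈ 1270 N

Taking torques about the hinge:
Beam weight: 2.7 × 9.81 = 26.49 N down at 1.9 m → arm 1.9 m, τ = 26.49 × 1.9 = 50.33 N·m clockwise.
Battery pack: 33 × 9.81 = 323.7 N down at 1.7 m → arm 1.7 m, τ = 323.7 × 1.7 = 550.3 N·m clockwise.
Load: 19 × 9.81 = 186.4 N down at 3.4 m → arm 3.4 m, τ = 186.4 × 3.4 = 633.8 N·m clockwise.
Total clockwise load moment = 1234 N·m.
The cable tension T acts at 2 m; only its component perpendicular to the rod, T sinθ, produces torque. sin 29° = 0.4848.
Setting net torque to zero: T × 2 × 0.4848 = 1234 → T = 1234 / 0.9696 = 1270 N.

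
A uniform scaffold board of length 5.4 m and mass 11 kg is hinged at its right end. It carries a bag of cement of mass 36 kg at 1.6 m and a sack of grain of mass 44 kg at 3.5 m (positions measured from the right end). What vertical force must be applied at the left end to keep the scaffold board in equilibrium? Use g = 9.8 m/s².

About the right end:
Beam weight: 11 × 9.8 = 107.8 N down at 2.7 m → arm 2.7 m, τ = 107.8 × 2.7 = 291.1 N·m counterclockwise.
Bag of cement: 36 × 9.8 = 352.8 N down at 1.6 m → arm 1.6 m, τ = 352.8 × 1.6 = 564.5 N·m counterclockwise.
Sack of grain: 44 × 9.8 = 431.2 N down at 3.5 m → arm 3.5 m, τ = 431.2 × 3.5 = 1509 N·m counterclockwise.
Net moment of the loads = 2365 N·m counterclockwise.
The upward force F acts at the left end, arm 5.4 m, giving F × 5.4 clockwise.
Setting net torque to zero: F × 5.4 = 2365 → F = 2365 / 5.4 = 438 N.

F ≈ 438 N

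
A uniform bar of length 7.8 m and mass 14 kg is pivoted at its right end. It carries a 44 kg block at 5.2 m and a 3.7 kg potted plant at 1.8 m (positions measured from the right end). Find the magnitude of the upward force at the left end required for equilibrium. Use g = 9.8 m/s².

F ≈ 364 N

Taking torques about the right end:
Beam weight: 14 × 9.8 = 137.2 N down at 3.9 m → arm 3.9 m, τ = 137.2 × 3.9 = 535.1 N·m counterclockwise.
Block: 44 × 9.8 = 431.2 N down at 5.2 m → arm 5.2 m, τ = 431.2 × 5.2 = 2242 N·m counterclockwise.
Potted plant: 3.7 × 9.8 = 36.26 N down at 1.8 m → arm 1.8 m, τ = 36.26 × 1.8 = 65.27 N·m counterclockwise.
Net moment of the loads = 2842 N·m counterclockwise.
The upward force F acts at the left end, arm 7.8 m, giving F × 7.8 clockwise.
Setting net torque to zero: F × 7.8 = 2842 → F = 2842 / 7.8 = 364 N.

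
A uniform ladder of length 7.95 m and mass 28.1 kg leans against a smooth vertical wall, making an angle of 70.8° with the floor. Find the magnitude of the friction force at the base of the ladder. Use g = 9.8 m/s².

f ≈ 47.9 N

Sum moments about the foot of the ladder (the floor normal and friction both act there and drop out).
Ladder weight 28.1×9.8 = 275.4 N acts at 3.975 m along the ladder; its horizontal arm is 3.975·cos70.8° = 1.307 m → τ = 359.9 N·m clockwise.
Wall normal N acts horizontally at the top; its moment arm is the height L sinθ = 7.95·sin70.8° = 7.508 m, counterclockwise.
For rotational equilibrium, N × 7.508 = 359.9, so N = 47.9 N.
ΣFx = 0: friction at the foot balances the wall's push, so f = N_wall = 47.9 N.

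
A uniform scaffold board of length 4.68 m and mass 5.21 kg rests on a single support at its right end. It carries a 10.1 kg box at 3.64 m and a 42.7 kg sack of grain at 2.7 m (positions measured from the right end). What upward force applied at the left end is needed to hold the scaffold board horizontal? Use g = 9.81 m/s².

F ≈ 344 N

Take moments about the right end.
Beam weight: 5.21 × 9.81 = 51.11 N down at 2.34 m → arm 2.34 m, τ = 51.11 × 2.34 = 119.6 N·m counterclockwise.
Box: 10.1 × 9.81 = 99.08 N down at 3.64 m → arm 3.64 m, τ = 99.08 × 3.64 = 360.7 N·m counterclockwise.
Sack of grain: 42.7 × 9.81 = 418.9 N down at 2.7 m → arm 2.7 m, τ = 418.9 × 2.7 = 1131 N·m counterclockwise.
Net moment of the loads = 1611 N·m counterclockwise.
The upward force F acts at the left end, arm 4.68 m, giving F × 4.68 clockwise.
Στ = 0 ⇒ F × 4.68 = 1611 ⇒ F = 1611 / 4.68 = 344 N.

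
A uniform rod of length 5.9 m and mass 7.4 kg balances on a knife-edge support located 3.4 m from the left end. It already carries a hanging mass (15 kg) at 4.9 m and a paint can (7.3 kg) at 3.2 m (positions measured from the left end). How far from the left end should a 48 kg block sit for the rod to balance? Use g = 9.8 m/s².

Sum moments about the knife-edge support (at 3.4 m from the left end) (the support reaction has zero arm there).
Beam weight: 7.4 × 9.8 = 72.52 N down at 2.95 m → arm 0.45 m, τ = 72.52 × 0.45 = 32.63 N·m counterclockwise.
Hanging mass: 15 × 9.8 = 147 N down at 4.9 m → arm 1.5 m, τ = 147 × 1.5 = 220.5 N·m clockwise.
Paint can: 7.3 × 9.8 = 71.54 N down at 3.2 m → arm 0.2 m, τ = 71.54 × 0.2 = 14.31 N·m counterclockwise.
Net moment of existing loads = 173.6 N·m clockwise.
The block weighs 48 × 9.8 = 470.4 N and must supply an equal counterclockwise moment, so its lever arm about the knife-edge support is 173.6 / 470.4 = 0.369 m.
That puts it at 3.4 − 0.369 = 3.03 m from the left end.

x ≈ 3.03 m from the left end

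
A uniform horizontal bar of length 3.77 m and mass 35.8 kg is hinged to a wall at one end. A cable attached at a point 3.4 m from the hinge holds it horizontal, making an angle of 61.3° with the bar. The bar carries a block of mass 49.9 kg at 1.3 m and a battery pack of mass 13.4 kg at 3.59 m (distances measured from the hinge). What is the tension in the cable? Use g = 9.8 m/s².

Take moments about the hinge.
Beam weight: 35.8 × 9.8 = 350.8 N down at 1.885 m → arm 1.885 m, τ = 350.8 × 1.885 = 661.3 N·m clockwise.
Block: 49.9 × 9.8 = 489 N down at 1.3 m → arm 1.3 m, τ = 489 × 1.3 = 635.7 N·m clockwise.
Battery pack: 13.4 × 9.8 = 131.3 N down at 3.59 m → arm 3.59 m, τ = 131.3 × 3.59 = 471.4 N·m clockwise.
Total clockwise load moment = 1768 N·m.
The cable tension T acts at 3.4 m; only its component perpendicular to the bar, T sinθ, produces torque. sin 61.3° = 0.8771.
Setting net torque to zero: T × 3.4 × 0.8771 = 1768 → T = 1768 / 2.982 = 593 N.

T ≈ 593 N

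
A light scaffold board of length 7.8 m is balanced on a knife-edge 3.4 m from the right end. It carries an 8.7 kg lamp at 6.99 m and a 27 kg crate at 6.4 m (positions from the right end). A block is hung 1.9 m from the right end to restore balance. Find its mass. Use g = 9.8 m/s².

Sum moments about the knife-edge (at 3.4 m from the right end) (the support reaction has zero arm there).
Lamp: 8.7 × 9.8 = 85.26 N down at 6.99 m → arm 3.59 m, τ = 85.26 × 3.59 = 306.1 N·m counterclockwise.
Crate: 27 × 9.8 = 264.6 N down at 6.4 m → arm 3 m, τ = 264.6 × 3 = 793.8 N·m counterclockwise.
Net moment of known loads = 1100 N·m counterclockwise.
An unknown mass m at 1.9 m has arm 1.5 m; its moment is m·g·1.5 clockwise.
Στ = 0 ⇒ m × 9.8 × 1.5 = 1100 ⇒ m = 1100 / (9.8 × 1.5) = 74.8 kg.

m ≈ 74.8 kg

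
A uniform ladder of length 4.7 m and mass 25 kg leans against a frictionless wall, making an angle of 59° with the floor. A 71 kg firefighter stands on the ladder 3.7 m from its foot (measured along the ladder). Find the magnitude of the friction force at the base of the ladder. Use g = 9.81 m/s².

f ≈ 403 N

Choose the foot of the ladder as the axis so the floor normal and friction both act there and drop out.
Ladder weight 25×9.81 = 245.2 N acts at 2.35 m along the ladder; its horizontal arm is 2.35·cos59° = 1.21 m → τ = 296.7 N·m clockwise.
Firefighter: 71×9.81 = 696.5 N at 3.7 m → arm 1.906 m → τ = 1328 N·m clockwise.
Wall normal N acts horizontally at the top; its moment arm is the height L sinθ = 4.7·sin59° = 4.029 m, counterclockwise.
For rotational equilibrium, N × 4.029 = 1625, so N = 403 N.
ΣFx = 0: friction at the foot balances the wall's push, so f = N_wall = 403 N.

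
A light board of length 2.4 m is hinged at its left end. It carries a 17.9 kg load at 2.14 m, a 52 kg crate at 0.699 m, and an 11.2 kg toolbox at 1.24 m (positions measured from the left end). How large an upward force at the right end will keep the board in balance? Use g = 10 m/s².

F ≈ 369 N

Take moments about the left end.
Load: 17.9 × 10 = 179 N down at 2.14 m → arm 2.14 m, τ = 179 × 2.14 = 383.1 N·m clockwise.
Crate: 52 × 10 = 520 N down at 0.699 m → arm 0.699 m, τ = 520 × 0.699 = 363.5 N·m clockwise.
Toolbox: 11.2 × 10 = 112 N down at 1.24 m → arm 1.24 m, τ = 112 × 1.24 = 138.9 N·m clockwise.
Net moment of the loads = 885.5 N·m clockwise.
The upward force F acts at the right end, arm 2.4 m, giving F × 2.4 counterclockwise.
Στ = 0 ⇒ F × 2.4 = 885.5 ⇒ F = 885.5 / 2.4 = 369 N.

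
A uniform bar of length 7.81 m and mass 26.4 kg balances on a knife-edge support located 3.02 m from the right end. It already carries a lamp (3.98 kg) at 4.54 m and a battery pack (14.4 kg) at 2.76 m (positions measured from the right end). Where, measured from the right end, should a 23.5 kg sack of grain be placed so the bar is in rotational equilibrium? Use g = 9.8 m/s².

x ≈ 1.93 m from the right end

Choose the knife-edge support (at 3.02 m from the right end) as the axis so the support reaction has zero arm there.
Beam weight: 26.4 × 9.8 = 258.7 N down at 3.905 m → arm 0.885 m, τ = 258.7 × 0.885 = 228.9 N·m counterclockwise.
Lamp: 3.98 × 9.8 = 39 N down at 4.54 m → arm 1.52 m, τ = 39 × 1.52 = 59.28 N·m counterclockwise.
Battery pack: 14.4 × 9.8 = 141.1 N down at 2.76 m → arm 0.26 m, τ = 141.1 × 0.26 = 36.69 N·m clockwise.
Net moment of existing loads = 251.5 N·m counterclockwise.
The sack of grain weighs 23.5 × 9.8 = 230.3 N and must supply an equal clockwise moment, so its lever arm about the knife-edge support is 251.5 / 230.3 = 1.09 m.
That puts it at 3.02 − 1.09 = 1.93 m from the right end.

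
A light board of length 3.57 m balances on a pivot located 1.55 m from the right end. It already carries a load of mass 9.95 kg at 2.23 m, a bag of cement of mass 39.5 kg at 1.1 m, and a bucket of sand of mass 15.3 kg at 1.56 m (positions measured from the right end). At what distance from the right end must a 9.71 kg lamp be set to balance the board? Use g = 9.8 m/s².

x ≈ 2.67 m from the right end

Sum moments about the pivot (at 1.55 m from the right end) (the support reaction has zero arm there).
Load: 9.95 × 9.8 = 97.51 N down at 2.23 m → arm 0.68 m, τ = 97.51 × 0.68 = 66.31 N·m counterclockwise.
Bag of cement: 39.5 × 9.8 = 387.1 N down at 1.1 m → arm 0.45 m, τ = 387.1 × 0.45 = 174.2 N·m clockwise.
Bucket of sand: 15.3 × 9.8 = 149.9 N down at 1.56 m → arm 0.01 m, τ = 149.9 × 0.01 = 1.499 N·m counterclockwise.
Net moment of existing loads = 106.4 N·m clockwise.
The lamp weighs 9.71 × 9.8 = 95.16 N and must supply an equal counterclockwise moment, so its lever arm about the pivot is 106.4 / 95.16 = 1.12 m.
That puts it at 1.55 + 1.12 = 2.67 m from the right end.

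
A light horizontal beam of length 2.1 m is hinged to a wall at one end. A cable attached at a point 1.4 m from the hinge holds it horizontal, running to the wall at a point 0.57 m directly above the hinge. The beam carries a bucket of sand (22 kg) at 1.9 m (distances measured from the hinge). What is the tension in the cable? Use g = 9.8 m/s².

About the hinge:
Bucket of sand: 22 × 9.8 = 215.6 N down at 1.9 m → arm 1.9 m, τ = 215.6 × 1.9 = 409.6 N·m clockwise.
Total clockwise load moment = 409.6 N·m.
The cable tension T acts at 1.4 m; only its component perpendicular to the beam, T sinθ, produces torque. sinθ = h/√(h²+d²) = 0.57/√(0.57²+1.4²) = 0.3771.
Balancing moments: T × 1.4 × 0.3771 = 409.6, giving T = 409.6 / 0.5279 = 776 N.

T ≈ 776 N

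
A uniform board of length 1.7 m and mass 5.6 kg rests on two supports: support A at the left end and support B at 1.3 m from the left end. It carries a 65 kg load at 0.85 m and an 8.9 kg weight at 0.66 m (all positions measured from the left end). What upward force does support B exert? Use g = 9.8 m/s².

R_B ≈ 497 N

Take moments about support A.
Beam weight: 5.6 × 9.8 = 54.88 N down at 0.85 m → arm 0.85 m, τ = 54.88 × 0.85 = 46.65 N·m clockwise.
Load: 65 × 9.8 = 637 N down at 0.85 m → arm 0.85 m, τ = 637 × 0.85 = 541.4 N·m clockwise.
Weight: 8.9 × 9.8 = 87.22 N down at 0.66 m → arm 0.66 m, τ = 87.22 × 0.66 = 57.57 N·m clockwise.
Net load moment about support A = 645.6 N·m clockwise.
Reaction R at support B is upward at 1.3 m, arm 1.3 m → moment R × 1.3 counterclockwise.
Setting net torque to zero: R × 1.3 = 645.6 → R = 497 N.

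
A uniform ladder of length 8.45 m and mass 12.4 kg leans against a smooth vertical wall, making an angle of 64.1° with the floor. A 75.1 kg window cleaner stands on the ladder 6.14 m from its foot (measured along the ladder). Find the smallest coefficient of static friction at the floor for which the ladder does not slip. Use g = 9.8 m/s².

Taking torques about the foot of the ladder:
Ladder weight 12.4×9.8 = 121.5 N acts at 4.225 m along the ladder; its horizontal arm is 4.225·cos64.1° = 1.845 m → τ = 224.2 N·m clockwise.
Window cleaner: 75.1×9.8 = 736 N at 6.14 m → arm 2.682 m → τ = 1974 N·m clockwise.
Wall normal N acts horizontally at the top; its moment arm is the height L sinθ = 8.45·sin64.1° = 7.601 m, counterclockwise.
Στ = 0 ⇒ N × 7.601 = 2198 ⇒ N = 289.2 N.
ΣFx = 0 ⇒ f = N_wall = 289.2 N. ΣFy = 0 ⇒ N_floor = 857.5 N.
μ_min = f / N_floor = 289.2 / 857.5 = 0.337.

μ_min ≈ 0.337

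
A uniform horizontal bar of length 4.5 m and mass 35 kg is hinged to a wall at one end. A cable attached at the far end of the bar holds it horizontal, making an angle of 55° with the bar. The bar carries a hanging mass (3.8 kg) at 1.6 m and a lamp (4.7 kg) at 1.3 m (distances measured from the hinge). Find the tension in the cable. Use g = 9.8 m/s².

T ≈ 242 N

Taking torques about the hinge:
Beam weight: 35 × 9.8 = 343 N down at 2.25 m → arm 2.25 m, τ = 343 × 2.25 = 771.8 N·m clockwise.
Hanging mass: 3.8 × 9.8 = 37.24 N down at 1.6 m → arm 1.6 m, τ = 37.24 × 1.6 = 59.58 N·m clockwise.
Lamp: 4.7 × 9.8 = 46.06 N down at 1.3 m → arm 1.3 m, τ = 46.06 × 1.3 = 59.88 N·m clockwise.
Total clockwise load moment = 891.3 N·m.
The cable tension T acts at 4.5 m; only its component perpendicular to the bar, T sinθ, produces torque. sin 55° = 0.8192.
Setting net torque to zero: T × 4.5 × 0.8192 = 891.3 → T = 891.3 / 3.686 = 242 N.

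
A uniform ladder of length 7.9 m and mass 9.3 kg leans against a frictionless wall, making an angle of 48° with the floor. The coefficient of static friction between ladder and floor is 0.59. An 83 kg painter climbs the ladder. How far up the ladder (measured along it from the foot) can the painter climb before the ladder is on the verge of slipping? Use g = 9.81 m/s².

d ≈ 5.31 m

Take moments about the foot of the ladder.
Ladder weight 9.3×9.81 = 91.23 N acts at 3.95 m along the ladder; its horizontal arm is 3.95·cos48° = 2.643 m → τ = 241.1 N·m clockwise.
Painter weight 83×9.81 = 814.2 N at distance d → arm d·cos48° → τ = 814.2·d·0.6691 clockwise.
Wall normal N at the top has arm L sinθ = 5.871 m counterclockwise, so Στ = 0 gives N·5.871 = 241.1 + 544.8·d.
ΣFy = 0 ⇒ N_floor = 905.4 N, so the maximum friction is μ_s·N_floor = 0.59×905.4 = 534.2 N. ΣFx = 0 ⇒ N_wall = f, so at the slipping point N = 534.2 N.
Substituting: 534.2×5.871 = 241.1 + 544.8·d ⇒ d = (3136 − 241.1) / 544.8 = 5.31 m.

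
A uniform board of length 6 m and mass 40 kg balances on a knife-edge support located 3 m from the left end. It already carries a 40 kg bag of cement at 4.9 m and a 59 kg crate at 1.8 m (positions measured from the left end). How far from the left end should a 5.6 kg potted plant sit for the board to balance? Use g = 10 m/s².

x ≈ 2.07 m from the left end

Choose the knife-edge support (at 3 m from the left end) as the axis so the support reaction has zero arm there.
Beam weight: acts at the knife-edge support, moment arm 0 → no torque.
Bag of cement: 40 × 10 = 400 N down at 4.9 m → arm 1.9 m, τ = 400 × 1.9 = 760 N·m clockwise.
Crate: 59 × 10 = 590 N down at 1.8 m → arm 1.2 m, τ = 590 × 1.2 = 708 N·m counterclockwise.
Net moment of existing loads = 52 N·m clockwise.
The potted plant weighs 5.6 × 10 = 56 N and must supply an equal counterclockwise moment, so its lever arm about the knife-edge support is 52 / 56 = 0.929 m.
That puts it at 3 − 0.929 = 2.07 m from the left end.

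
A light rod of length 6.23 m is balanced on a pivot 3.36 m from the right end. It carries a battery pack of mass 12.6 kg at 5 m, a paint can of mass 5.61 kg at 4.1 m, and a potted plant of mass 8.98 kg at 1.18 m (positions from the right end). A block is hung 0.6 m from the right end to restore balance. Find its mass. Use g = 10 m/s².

m ≈ 1.9 kg

Choose the pivot (at 3.36 m from the right end) as the axis so the support reaction has zero arm there.
Battery pack: 12.6 × 10 = 126 N down at 5 m → arm 1.64 m, τ = 126 × 1.64 = 206.6 N·m counterclockwise.
Paint can: 5.61 × 10 = 56.1 N down at 4.1 m → arm 0.74 m, τ = 56.1 × 0.74 = 41.51 N·m counterclockwise.
Potted plant: 8.98 × 10 = 89.8 N down at 1.18 m → arm 2.18 m, τ = 89.8 × 2.18 = 195.8 N·m clockwise.
Net moment of known loads = 52.31 N·m counterclockwise.
An unknown mass m at 0.6 m has arm 2.76 m; its moment is m·g·2.76 clockwise.
For rotational equilibrium, m × 10 × 2.76 = 52.31, so m = 52.31 / (10 × 2.76) = 1.9 kg.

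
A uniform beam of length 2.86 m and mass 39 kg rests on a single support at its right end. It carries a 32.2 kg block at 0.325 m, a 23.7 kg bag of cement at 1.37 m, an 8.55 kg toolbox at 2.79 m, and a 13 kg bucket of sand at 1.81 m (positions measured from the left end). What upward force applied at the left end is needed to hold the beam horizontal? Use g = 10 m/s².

F ≈ 654 N

Choose the right end as the axis so the unknown pivot reaction has zero arm there.
Beam weight: 39 × 10 = 390 N down at 1.43 m → arm 1.43 m, τ = 390 × 1.43 = 557.7 N·m counterclockwise.
Block: 32.2 × 10 = 322 N down at 0.325 m → arm 2.535 m, τ = 322 × 2.535 = 816.3 N·m counterclockwise.
Bag of cement: 23.7 × 10 = 237 N down at 1.37 m → arm 1.49 m, τ = 237 × 1.49 = 353.1 N·m counterclockwise.
Toolbox: 8.55 × 10 = 85.5 N down at 2.79 m → arm 0.07 m, τ = 85.5 × 0.07 = 5.985 N·m counterclockwise.
Bucket of sand: 13 × 10 = 130 N down at 1.81 m → arm 1.05 m, τ = 130 × 1.05 = 136.5 N·m counterclockwise.
Net moment of the loads = 1870 N·m counterclockwise.
The upward force F acts at the left end, arm 2.86 m, giving F × 2.86 clockwise.
For rotational equilibrium, F × 2.86 = 1870, so F = 1870 / 2.86 = 654 N.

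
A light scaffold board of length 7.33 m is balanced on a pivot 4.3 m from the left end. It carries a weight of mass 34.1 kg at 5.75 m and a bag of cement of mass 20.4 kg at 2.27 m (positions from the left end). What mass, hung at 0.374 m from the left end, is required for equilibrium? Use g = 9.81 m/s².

m ≈ 2.05 kg

Choose the pivot (at 4.3 m from the left end) as the axis so the support reaction has zero arm there.
Weight: 34.1 × 9.81 = 334.5 N down at 5.75 m → arm 1.45 m, τ = 334.5 × 1.45 = 485 N·m clockwise.
Bag of cement: 20.4 × 9.81 = 200.1 N down at 2.27 m → arm 2.03 m, τ = 200.1 × 2.03 = 406.2 N·m counterclockwise.
Net moment of known loads = 78.8 N·m clockwise.
An unknown mass m at 0.374 m has arm 3.926 m; its moment is m·g·3.926 counterclockwise.
For rotational equilibrium, m × 9.81 × 3.926 = 78.8, so m = 78.8 / (9.81 × 3.926) = 2.05 kg.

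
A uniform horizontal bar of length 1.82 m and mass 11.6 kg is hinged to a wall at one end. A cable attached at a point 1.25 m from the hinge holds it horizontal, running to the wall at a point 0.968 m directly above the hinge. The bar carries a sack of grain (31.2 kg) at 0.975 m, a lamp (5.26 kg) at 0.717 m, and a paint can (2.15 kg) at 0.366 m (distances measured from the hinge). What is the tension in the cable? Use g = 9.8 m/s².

Taking torques about the hinge:
Beam weight: 11.6 × 9.8 = 113.7 N down at 0.91 m → arm 0.91 m, τ = 113.7 × 0.91 = 103.5 N·m clockwise.
Sack of grain: 31.2 × 9.8 = 305.8 N down at 0.975 m → arm 0.975 m, τ = 305.8 × 0.975 = 298.2 N·m clockwise.
Lamp: 5.26 × 9.8 = 51.55 N down at 0.717 m → arm 0.717 m, τ = 51.55 × 0.717 = 36.96 N·m clockwise.
Paint can: 2.15 × 9.8 = 21.07 N down at 0.366 m → arm 0.366 m, τ = 21.07 × 0.366 = 7.712 N·m clockwise.
Total clockwise load moment = 446.4 N·m.
The cable tension T acts at 1.25 m; only its component perpendicular to the bar, T sinθ, produces torque. sinθ = h/√(h²+d²) = 0.968/√(0.968²+1.25²) = 0.6123.
For rotational equilibrium, T × 1.25 × 0.6123 = 446.4, so T = 446.4 / 0.7654 = 583 N.

T ≈ 583 N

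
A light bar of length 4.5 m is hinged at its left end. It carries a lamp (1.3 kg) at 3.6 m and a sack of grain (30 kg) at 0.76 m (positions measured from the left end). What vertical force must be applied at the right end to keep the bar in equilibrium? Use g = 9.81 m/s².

Choose the left end as the axis so the unknown pivot reaction has zero arm there.
Lamp: 1.3 × 9.81 = 12.75 N down at 3.6 m → arm 3.6 m, τ = 12.75 × 3.6 = 45.9 N·m clockwise.
Sack of grain: 30 × 9.81 = 294.3 N down at 0.76 m → arm 0.76 m, τ = 294.3 × 0.76 = 223.7 N·m clockwise.
Net moment of the loads = 269.6 N·m clockwise.
The upward force F acts at the right end, arm 4.5 m, giving F × 4.5 counterclockwise.
Setting net torque to zero: F × 4.5 = 269.6 → F = 269.6 / 4.5 = 59.9 N.

F ≈ 59.9 N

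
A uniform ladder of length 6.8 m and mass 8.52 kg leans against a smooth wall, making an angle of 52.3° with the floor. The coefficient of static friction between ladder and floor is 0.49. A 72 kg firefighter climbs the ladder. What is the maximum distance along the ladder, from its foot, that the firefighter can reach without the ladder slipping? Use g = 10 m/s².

d ≈ 4.42 m

Sum moments about the foot of the ladder (the floor normal and friction both act there and drop out).
Ladder weight 8.52×10 = 85.2 N acts at 3.4 m along the ladder; its horizontal arm is 3.4·cos52.3° = 2.079 m → τ = 177.1 N·m clockwise.
Firefighter weight 72×10 = 720 N at distance d → arm d·cos52.3° → τ = 720·d·0.6115 clockwise.
Wall normal N at the top has arm L sinθ = 5.38 m counterclockwise, so Στ = 0 gives N·5.38 = 177.1 + 440.3·d.
ΣFy = 0 ⇒ N_floor = 805.2 N, so the maximum friction is μ_s·N_floor = 0.49×805.2 = 394.5 N. ΣFx = 0 ⇒ N_wall = f, so at the slipping point N = 394.5 N.
Substituting: 394.5×5.38 = 177.1 + 440.3·d ⇒ d = (2122 − 177.1) / 440.3 = 4.42 m.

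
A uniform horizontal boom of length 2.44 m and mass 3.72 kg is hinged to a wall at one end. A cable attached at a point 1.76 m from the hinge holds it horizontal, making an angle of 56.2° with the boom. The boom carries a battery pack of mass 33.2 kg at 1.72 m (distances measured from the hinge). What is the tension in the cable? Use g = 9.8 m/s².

About the hinge:
Beam weight: 3.72 × 9.8 = 36.46 N down at 1.22 m → arm 1.22 m, τ = 36.46 × 1.22 = 44.48 N·m clockwise.
Battery pack: 33.2 × 9.8 = 325.4 N down at 1.72 m → arm 1.72 m, τ = 325.4 × 1.72 = 559.7 N·m clockwise.
Total clockwise load moment = 604.2 N·m.
The cable tension T acts at 1.76 m; only its component perpendicular to the boom, T sinθ, produces torque. sin 56.2° = 0.831.
Στ = 0 ⇒ T × 1.76 × 0.831 = 604.2 ⇒ T = 604.2 / 1.463 = 413 N.

T ≈ 413 N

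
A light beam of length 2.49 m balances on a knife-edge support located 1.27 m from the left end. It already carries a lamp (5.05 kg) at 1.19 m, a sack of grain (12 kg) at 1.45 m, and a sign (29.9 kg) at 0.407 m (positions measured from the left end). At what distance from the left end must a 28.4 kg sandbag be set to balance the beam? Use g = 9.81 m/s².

x ≈ 2.12 m from the left end

Taking torques about the knife-edge support (at 1.27 m from the left end):
Lamp: 5.05 × 9.81 = 49.54 N down at 1.19 m → arm 0.08 m, τ = 49.54 × 0.08 = 3.963 N·m counterclockwise.
Sack of grain: 12 × 9.81 = 117.7 N down at 1.45 m → arm 0.18 m, τ = 117.7 × 0.18 = 21.19 N·m clockwise.
Sign: 29.9 × 9.81 = 293.3 N down at 0.407 m → arm 0.863 m, τ = 293.3 × 0.863 = 253.1 N·m counterclockwise.
Net moment of existing loads = 235.9 N·m counterclockwise.
The sandbag weighs 28.4 × 9.81 = 278.6 N and must supply an equal clockwise moment, so its lever arm about the knife-edge support is 235.9 / 278.6 = 0.847 m.
That puts it at 1.27 + 0.847 = 2.12 m from the left end.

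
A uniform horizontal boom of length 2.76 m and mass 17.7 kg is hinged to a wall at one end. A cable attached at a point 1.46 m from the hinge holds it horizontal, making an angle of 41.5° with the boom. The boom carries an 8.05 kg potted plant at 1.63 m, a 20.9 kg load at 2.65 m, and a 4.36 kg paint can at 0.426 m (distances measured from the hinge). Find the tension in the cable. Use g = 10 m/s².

Take moments about the hinge.
Beam weight: 17.7 × 10 = 177 N down at 1.38 m → arm 1.38 m, τ = 177 × 1.38 = 244.3 N·m clockwise.
Potted plant: 8.05 × 10 = 80.5 N down at 1.63 m → arm 1.63 m, τ = 80.5 × 1.63 = 131.2 N·m clockwise.
Load: 20.9 × 10 = 209 N down at 2.65 m → arm 2.65 m, τ = 209 × 2.65 = 553.9 N·m clockwise.
Paint can: 4.36 × 10 = 43.6 N down at 0.426 m → arm 0.426 m, τ = 43.6 × 0.426 = 18.57 N·m clockwise.
Total clockwise load moment = 948 N·m.
The cable tension T acts at 1.46 m; only its component perpendicular to the boom, T sinθ, produces torque. sin 41.5° = 0.6626.
Στ = 0 ⇒ T × 1.46 × 0.6626 = 948 ⇒ T = 948 / 0.9674 = 980 N.

T ≈ 980 N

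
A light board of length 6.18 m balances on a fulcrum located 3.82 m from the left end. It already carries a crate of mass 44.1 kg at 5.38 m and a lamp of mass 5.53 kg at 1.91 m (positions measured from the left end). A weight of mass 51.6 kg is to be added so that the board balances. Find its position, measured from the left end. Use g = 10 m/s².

About the fulcrum (at 3.82 m from the left end):
Crate: 44.1 × 10 = 441 N down at 5.38 m → arm 1.56 m, τ = 441 × 1.56 = 688 N·m clockwise.
Lamp: 5.53 × 10 = 55.3 N down at 1.91 m → arm 1.91 m, τ = 55.3 × 1.91 = 105.6 N·m counterclockwise.
Net moment of existing loads = 582.4 N·m clockwise.
The weight weighs 51.6 × 10 = 516 N and must supply an equal counterclockwise moment, so its lever arm about the fulcrum is 582.4 / 516 = 1.13 m.
That puts it at 3.82 − 1.13 = 2.69 m from the left end.

x ≈ 2.69 m from the left end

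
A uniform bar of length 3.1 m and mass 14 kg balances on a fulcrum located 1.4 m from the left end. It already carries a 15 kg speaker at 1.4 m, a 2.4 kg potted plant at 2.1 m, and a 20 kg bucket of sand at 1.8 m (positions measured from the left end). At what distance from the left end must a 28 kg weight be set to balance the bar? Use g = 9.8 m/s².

Take moments about the fulcrum (at 1.4 m from the left end).
Beam weight: 14 × 9.8 = 137.2 N down at 1.55 m → arm 0.15 m, τ = 137.2 × 0.15 = 20.58 N·m clockwise.
Speaker: acts at the fulcrum, moment arm 0 → no torque.
Potted plant: 2.4 × 9.8 = 23.52 N down at 2.1 m → arm 0.7 m, τ = 23.52 × 0.7 = 16.46 N·m clockwise.
Bucket of sand: 20 × 9.8 = 196 N down at 1.8 m → arm 0.4 m, τ = 196 × 0.4 = 78.4 N·m clockwise.
Net moment of existing loads = 115.4 N·m clockwise.
The weight weighs 28 × 9.8 = 274.4 N and must supply an equal counterclockwise moment, so its lever arm about the fulcrum is 115.4 / 274.4 = 0.421 m.
That puts it at 1.4 − 0.421 = 0.979 m from the left end.

x ≈ 0.979 m from the left end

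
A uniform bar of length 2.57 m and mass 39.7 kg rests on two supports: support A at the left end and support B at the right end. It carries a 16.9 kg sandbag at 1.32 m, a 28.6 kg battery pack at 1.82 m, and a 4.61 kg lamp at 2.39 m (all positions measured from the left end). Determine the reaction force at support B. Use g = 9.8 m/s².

R_B ≈ 520 N

About support A:
Beam weight: 39.7 × 9.8 = 389.1 N down at 1.285 m → arm 1.285 m, τ = 389.1 × 1.285 = 500 N·m clockwise.
Sandbag: 16.9 × 9.8 = 165.6 N down at 1.32 m → arm 1.32 m, τ = 165.6 × 1.32 = 218.6 N·m clockwise.
Battery pack: 28.6 × 9.8 = 280.3 N down at 1.82 m → arm 1.82 m, τ = 280.3 × 1.82 = 510.1 N·m clockwise.
Lamp: 4.61 × 9.8 = 45.18 N down at 2.39 m → arm 2.39 m, τ = 45.18 × 2.39 = 108 N·m clockwise.
Net load moment about support A = 1337 N·m clockwise.
Reaction R at support B is upward at 2.57 m, arm 2.57 m → moment R × 2.57 counterclockwise.
Balancing moments: R × 2.57 = 1337, giving R = 520 N.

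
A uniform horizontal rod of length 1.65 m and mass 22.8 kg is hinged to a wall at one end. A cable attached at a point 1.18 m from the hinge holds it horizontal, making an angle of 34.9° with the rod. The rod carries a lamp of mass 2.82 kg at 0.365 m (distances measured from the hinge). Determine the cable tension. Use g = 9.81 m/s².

T ≈ 288 N

About the hinge:
Beam weight: 22.8 × 9.81 = 223.7 N down at 0.825 m → arm 0.825 m, τ = 223.7 × 0.825 = 184.6 N·m clockwise.
Lamp: 2.82 × 9.81 = 27.66 N down at 0.365 m → arm 0.365 m, τ = 27.66 × 0.365 = 10.1 N·m clockwise.
Total clockwise load moment = 194.7 N·m.
The cable tension T acts at 1.18 m; only its component perpendicular to the rod, T sinθ, produces torque. sin 34.9° = 0.5721.
Balancing moments: T × 1.18 × 0.5721 = 194.7, giving T = 194.7 / 0.6751 = 288 N.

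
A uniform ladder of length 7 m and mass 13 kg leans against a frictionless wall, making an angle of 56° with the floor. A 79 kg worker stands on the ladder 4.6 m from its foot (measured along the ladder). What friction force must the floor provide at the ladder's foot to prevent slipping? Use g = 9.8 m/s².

Choose the foot of the ladder as the axis so the floor normal and friction both act there and drop out.
Ladder weight 13×9.8 = 127.4 N acts at 3.5 m along the ladder; its horizontal arm is 3.5·cos56° = 1.957 m → τ = 249.3 N·m clockwise.
Worker: 79×9.8 = 774.2 N at 4.6 m → arm 2.572 m → τ = 1991 N·m clockwise.
Wall normal N acts horizontally at the top; its moment arm is the height L sinθ = 7·sin56° = 5.803 m, counterclockwise.
Balancing moments: N × 5.803 = 2240, giving N = 386 N.
ΣFx = 0: friction at the foot balances the wall's push, so f = N_wall = 386 N.

f ≈ 386 N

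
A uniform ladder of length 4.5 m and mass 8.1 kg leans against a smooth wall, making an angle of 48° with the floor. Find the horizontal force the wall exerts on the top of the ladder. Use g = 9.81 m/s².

N_wall ≈ 35.8 N

Taking torques about the foot of the ladder:
Ladder weight 8.1×9.81 = 79.46 N acts at 2.25 m along the ladder; its horizontal arm is 2.25·cos48° = 1.506 m → τ = 119.7 N·m clockwise.
Wall normal N acts horizontally at the top; its moment arm is the height L sinθ = 4.5·sin48° = 3.344 m, counterclockwise.
Στ = 0 ⇒ N × 3.344 = 119.7 ⇒ N = 35.8 N.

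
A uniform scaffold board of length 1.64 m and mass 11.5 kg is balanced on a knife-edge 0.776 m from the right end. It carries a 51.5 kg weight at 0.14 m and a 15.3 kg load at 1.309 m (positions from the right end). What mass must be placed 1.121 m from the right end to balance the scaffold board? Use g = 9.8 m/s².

Choose the knife-edge (at 0.776 m from the right end) as the axis so the support reaction has zero arm there.
Beam weight: 11.5 × 9.8 = 112.7 N down at 0.82 m → arm 0.044 m, τ = 112.7 × 0.044 = 4.959 N·m counterclockwise.
Weight: 51.5 × 9.8 = 504.7 N down at 0.14 m → arm 0.636 m, τ = 504.7 × 0.636 = 321 N·m clockwise.
Load: 15.3 × 9.8 = 149.9 N down at 1.309 m → arm 0.533 m, τ = 149.9 × 0.533 = 79.9 N·m counterclockwise.
Net moment of known loads = 236.1 N·m clockwise.
An unknown mass m at 1.121 m has arm 0.345 m; its moment is m·g·0.345 counterclockwise.
Στ = 0 ⇒ m × 9.8 × 0.345 = 236.1 ⇒ m = 236.1 / (9.8 × 0.345) = 69.8 kg.

m ≈ 69.8 kg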